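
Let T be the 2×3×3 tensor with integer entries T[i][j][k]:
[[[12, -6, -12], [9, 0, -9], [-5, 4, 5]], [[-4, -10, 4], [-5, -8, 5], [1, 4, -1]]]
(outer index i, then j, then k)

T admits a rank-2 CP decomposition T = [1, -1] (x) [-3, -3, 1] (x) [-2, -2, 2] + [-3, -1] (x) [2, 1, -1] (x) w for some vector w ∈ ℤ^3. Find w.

Subtract the known terms from T to get the rank-1 residual R = [-3, -1] (x) [2, 1, -1] (x) w, so R[i,j,k] = a[i]·b[j]·w[k]. Pick indices with nonzero a[0]·b[0] = (-3)·(2) = -6. Only the fibre through (0,0,·) is needed: R[0,0,:] = T[0,0,:] − Σₗ aₗ[0]bₗ[0]cₗ = [12, -6, -12] − (1)·(-3)·[-2, -2, 2] = [6, -12, -6]. Then w[k] = R[0,0,k] / -6 for each k, giving w = [6, -12, -6] / -6 = [-1, 2, 1].

w = [-1, 2, 1]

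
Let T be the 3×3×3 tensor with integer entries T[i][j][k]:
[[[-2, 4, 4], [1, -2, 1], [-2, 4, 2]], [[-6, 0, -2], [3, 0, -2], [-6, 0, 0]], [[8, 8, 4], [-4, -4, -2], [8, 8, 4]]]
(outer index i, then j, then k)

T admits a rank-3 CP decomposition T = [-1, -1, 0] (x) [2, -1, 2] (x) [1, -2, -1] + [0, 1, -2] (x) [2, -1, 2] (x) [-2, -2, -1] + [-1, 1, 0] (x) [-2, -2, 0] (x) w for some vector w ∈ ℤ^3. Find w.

Subtract the known terms from T to get the rank-1 residual R = [-1, 1, 0] (x) [-2, -2, 0] (x) w, so R[i,j,k] = a[i]·b[j]·w[k]. Pick indices with nonzero a[0]·b[0] = (-1)·(-2) = 2. Only the fibre through (0,0,·) is needed: R[0,0,:] = T[0,0,:] − Σₗ aₗ[0]bₗ[0]cₗ = [-2, 4, 4] − (-1)·(2)·[1, -2, -1] − (0)·(2)·[-2, -2, -1] = [0, 0, 2]. Then w[k] = R[0,0,k] / 2 for each k, giving w = [0, 0, 2] / 2 = [0, 0, 1].

w = [0, 0, 1]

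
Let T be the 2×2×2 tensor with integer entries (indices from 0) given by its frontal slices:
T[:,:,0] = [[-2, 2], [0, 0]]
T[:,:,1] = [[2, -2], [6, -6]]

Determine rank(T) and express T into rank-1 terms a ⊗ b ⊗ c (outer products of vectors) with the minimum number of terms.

Lower bound: the mode-1 unfolding of T (rows indexed by i, columns by (j,k) = (0,0), (0,1), (1,0), (1,1)) is [[-2, 2, 2, -2], [0, 6, 0, -6]].
There the 2×2 minor on rows i ∈ {0, 1}, columns (j,k) ∈ {(0,0), (0,1)} is det [[-2, 2], [0, 6]] = -12 ≠ 0, so this unfolding has rank ≥ 2; CP rank is at least every unfolding rank, so rank(T) ≥ 2. (This is only a lower bound: in general the CP rank may exceed every unfolding rank, so we still need to exhibit 2 rank-1 terms summing to T.)
Upper bound — finding two terms. Every mode-2 slice of T is a multiple of one matrix: T[:,j,:] = b[j]·M with b = [1, -1] and M = [[-2, 2], [0, 6]] (rows indexed by i, columns by k). So it suffices to write M as a sum of two rank-1 matrices.
Splitting M by its rows (i = 0, 1), M = [1, 0][-2, 2]ᵀ + [0, 1][0, 6]ᵀ.
Hence T = [1, 0] ⊗ [1, -1] ⊗ [-2, 2] + [0, 1] ⊗ [1, -1] ⊗ [0, 6], so rank(T) ≤ 2.
These bounds meet, so rank(T) = 2.

rank(T) = 2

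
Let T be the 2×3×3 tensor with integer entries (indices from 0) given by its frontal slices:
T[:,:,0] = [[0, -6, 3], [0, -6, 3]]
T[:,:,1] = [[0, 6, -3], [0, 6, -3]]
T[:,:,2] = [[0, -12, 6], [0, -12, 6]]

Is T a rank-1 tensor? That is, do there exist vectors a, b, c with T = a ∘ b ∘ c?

If T = a ∘ b ∘ c then every fibre of T is a multiple of the corresponding factor, so read the factors off the fibres through the nonzero entry T[0,1,0] = -6.
The mode-1 fibre T[:,1,0] = [-6, -6] gives a = [1, 1] (primitive direction); the mode-2 fibre T[0,:,0] = [0, -6, 3] gives b = [0, 2, -1]; then c[k] = T[0,1,k] / (a[0]·b[1]) = [-6, 6, -12] / 2 = [-3, 3, -6].
Expanding [1, 1] ∘ [0, 2, -1] ∘ [-3, 3, -6] reproduces all 18 entries of T, so T = [1, 1] ∘ [0, 2, -1] ∘ [-3, 3, -6] and rank(T) ≤ 1.
Equivalently every frontal slice T[:,:,k] is c[k] times the rank-1 matrix [1, 1] ∘ [0, 2, -1]. So T has rank 1 (it is nonzero).

Yes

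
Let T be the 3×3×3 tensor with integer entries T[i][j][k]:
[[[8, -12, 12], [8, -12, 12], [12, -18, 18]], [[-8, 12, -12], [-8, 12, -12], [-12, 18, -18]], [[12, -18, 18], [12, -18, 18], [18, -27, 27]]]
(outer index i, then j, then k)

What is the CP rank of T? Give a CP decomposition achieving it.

Lower bound: T ≠ 0 (e.g. T[0,0,0] = 8), so rank(T) ≥ 1.
Upper bound: the mode-1 fibre T[:,0,0] = [8, -8, 12] gives a = [2, -2, 3] (primitive direction); the mode-2 fibre T[0,:,0] = [8, 8, 12] gives b = [2, 2, 3]; then c[k] = T[0,0,k] / (a[0]·b[0]) = [8, -12, 12] / 4 = [2, -3, 3].
Expanding [2, -2, 3] ⊗ [2, 2, 3] ⊗ [2, -3, 3] reproduces all 27 entries of T, so T = [2, -2, 3] ⊗ [2, 2, 3] ⊗ [2, -3, 3] and rank(T) ≤ 1.
These bounds meet, so rank(T) = 1.

rank(T) = 1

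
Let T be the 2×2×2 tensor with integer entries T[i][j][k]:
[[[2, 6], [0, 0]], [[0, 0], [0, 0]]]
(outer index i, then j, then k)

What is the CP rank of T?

1

Lower bound: T ≠ 0 (e.g. T[0,0,0] = 2), so rank(T) ≥ 1.
Upper bound: if T = a ⊗ b ⊗ c then every fibre of T is a multiple of the corresponding factor, so read the factors off the fibres through the nonzero entry T[0,0,0] = 2.
The mode-1 fibre T[:,0,0] = [2, 0] gives a = [1, 0] (primitive direction); the mode-2 fibre T[0,:,0] = [2, 0] gives b = [1, 0]; then c[k] = T[0,0,k] / (a[0]·b[0]) = [2, 6] / 1 = [2, 6].
Expanding [1, 0] ⊗ [1, 0] ⊗ [2, 6] reproduces all 8 entries of T, so T = [1, 0] ⊗ [1, 0] ⊗ [2, 6] and rank(T) ≤ 1.
These bounds meet, so rank(T) = 1.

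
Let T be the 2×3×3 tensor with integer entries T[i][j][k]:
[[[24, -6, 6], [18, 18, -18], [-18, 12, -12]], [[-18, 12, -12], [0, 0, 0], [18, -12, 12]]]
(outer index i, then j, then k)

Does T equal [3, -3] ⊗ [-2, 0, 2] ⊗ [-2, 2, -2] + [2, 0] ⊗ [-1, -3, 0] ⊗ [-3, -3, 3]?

No

Reconstruct entry (0,0,0) from the claimed factors: Σₗ aₗ[0]bₗ[0]cₗ[0] = (3)·(-2)·(-2) + (2)·(-1)·(-3) = 18, but T[0,0,0] = 24. The claim is false.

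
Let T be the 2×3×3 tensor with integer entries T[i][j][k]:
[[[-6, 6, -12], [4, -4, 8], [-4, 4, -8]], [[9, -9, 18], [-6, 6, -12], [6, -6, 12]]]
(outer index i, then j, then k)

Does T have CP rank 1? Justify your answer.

Yes

If T = a ⊗ b ⊗ c then every fibre of T is a multiple of the corresponding factor, so read the factors off the fibres through the nonzero entry T[0,0,0] = -6.
The mode-1 fibre T[:,0,0] = [-6, 9] gives a = (2, -3) (primitive direction); the mode-2 fibre T[0,:,0] = [-6, 4, -4] gives b = (3, -2, 2); then c[k] = T[0,0,k] / (a[0]·b[0]) = [-6, 6, -12] / 6 = (-1, 1, -2).
Expanding (2, -3) ⊗ (3, -2, 2) ⊗ (-1, 1, -2) reproduces all 18 entries of T, so T = (2, -3) ⊗ (3, -2, 2) ⊗ (-1, 1, -2) and rank(T) ≤ 1.
Equivalently every frontal slice T[:,:,k] is c[k] times the rank-1 matrix (2, -3) ⊗ (3, -2, 2). So T has rank 1 (it is nonzero).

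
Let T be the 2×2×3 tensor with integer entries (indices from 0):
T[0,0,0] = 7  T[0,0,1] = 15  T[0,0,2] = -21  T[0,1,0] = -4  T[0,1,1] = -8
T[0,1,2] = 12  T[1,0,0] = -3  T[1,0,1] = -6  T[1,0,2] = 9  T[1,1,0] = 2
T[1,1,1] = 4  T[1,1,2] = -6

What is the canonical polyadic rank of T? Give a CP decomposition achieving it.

rank(T) = 2

Lower bound: the mode-1 unfolding of T (rows indexed by i, columns by (j,k) = (0,0), (0,1), (0,2), (1,0), (1,1), (1,2)) is [[7, 15, -21, -4, -8, 12], [-3, -6, 9, 2, 4, -6]].
There the 2×2 minor on rows i ∈ {0, 1}, columns (j,k) ∈ {(0,0), (0,1)} is det [[7, 15], [-3, -6]] = 3 ≠ 0, so this unfolding has rank ≥ 2; CP rank is at least every unfolding rank, so rank(T) ≥ 2. (This is only a lower bound: in general the CP rank may exceed every unfolding rank, so we still need to exhibit 2 rank-1 terms summing to T.)
Upper bound — finding two terms. Write S_k = T[:,:,k] for the frontal slices: S₀ = [[7, -4], [-3, 2]], S₁ = [[15, -8], [-6, 4]], S₂ = [[-21, 12], [9, -6]].
If T = a₁ (x) b₁ (x) c₁ + a₂ (x) b₂ (x) c₂ then each S_k = c₁[k]·a₁b₁ᵀ + c₂[k]·a₂b₂ᵀ. S₀ and S₁ are linearly independent, so a₁b₁ᵀ and a₂b₂ᵀ must span the same plane of matrices: they are the rank-1 matrices of the form x·S₀ + y·S₁.
det(x·S₀ + y·S₁) is 2·x² + 10·xy + 12·y² = 2·(x + 3·y)(x + 2·y), vanishing at (x:y) = (3:-1) and (2:-1).
M₁ = 3·S₀ − S₁ = [[6, -4], [-3, 2]] = (2, -1)(3, -2)ᵀ and M₂ = 2·S₀ − S₁ = [[-1, 0], [0, 0]] = −(1, 0)(1, 0)ᵀ, so take a₁ = (2, -1), b₁ = (3, -2), a₂ = (1, 0), b₂ = (1, 0).
Each slice is an integer combination of E₁ = a₁b₁ᵀ and E₂ = a₂b₂ᵀ: S₀ = E₁ + E₂, S₁ = 2·E₁ + 3·E₂, S₂ = −3·E₁ − 3·E₂; reading off coefficients, c₁ = (1, 2, -3) and c₂ = (1, 3, -3).
Hence T = (2, -1) (x) (3, -2) (x) (1, 2, -3) + (1, 0) (x) (1, 0) (x) (1, 3, -3), so rank(T) ≤ 2.
These bounds meet, so rank(T) = 2.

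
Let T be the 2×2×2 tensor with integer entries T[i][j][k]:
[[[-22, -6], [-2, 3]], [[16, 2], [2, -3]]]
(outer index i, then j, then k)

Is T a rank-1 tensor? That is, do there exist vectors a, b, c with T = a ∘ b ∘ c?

The mode-3 unfolding of T (rows indexed by k, columns by (i,j) = (0,0), (0,1), (1,0), (1,1)) is [[-22, -2, 16, 2], [-6, 3, 2, -3]].
There the 2×2 minor on rows k ∈ {0, 1}, columns (i,j) ∈ {(0,0), (0,1)} is det [[-22, -2], [-6, 3]] = -78 ≠ 0, so this unfolding has rank ≥ 2; CP rank is at least every unfolding rank, so rank(T) ≥ 2.
In particular rank(T) ≥ 2 > 1, so T is not rank-1.

No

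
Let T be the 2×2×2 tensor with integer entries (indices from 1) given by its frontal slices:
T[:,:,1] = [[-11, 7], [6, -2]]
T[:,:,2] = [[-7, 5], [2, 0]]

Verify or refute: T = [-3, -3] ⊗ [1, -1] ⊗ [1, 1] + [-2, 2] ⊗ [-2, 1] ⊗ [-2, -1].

Reconstruct entry (2,1,1) from the claimed factors: Σₗ aₗ[2]bₗ[1]cₗ[1] = (-3)·(1)·(1) + (2)·(-2)·(-2) = 5, but T[2,1,1] = 6. The claim is false.

No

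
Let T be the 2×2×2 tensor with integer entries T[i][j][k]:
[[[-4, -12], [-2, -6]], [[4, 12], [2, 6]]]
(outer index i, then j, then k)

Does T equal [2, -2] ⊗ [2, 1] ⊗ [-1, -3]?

Yes

Reconstruct entrywise from the claimed factors. For example, T[1,0,1] = 12 and Σₗ aₗ[1]bₗ[0]cₗ[1] = (-2)·(2)·(-3) = 12; checking all 8 entries, every one matches. The claim holds.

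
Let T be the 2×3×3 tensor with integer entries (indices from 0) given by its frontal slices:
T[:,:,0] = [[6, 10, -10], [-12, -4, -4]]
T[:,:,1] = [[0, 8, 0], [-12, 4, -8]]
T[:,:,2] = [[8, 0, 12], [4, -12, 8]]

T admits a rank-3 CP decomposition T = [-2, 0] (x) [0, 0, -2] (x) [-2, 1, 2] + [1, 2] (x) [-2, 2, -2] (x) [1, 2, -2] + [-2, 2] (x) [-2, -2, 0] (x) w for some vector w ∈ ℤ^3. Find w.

Subtract the known terms from T to get the rank-1 residual R = [-2, 2] (x) [-2, -2, 0] (x) w, so R[i,j,k] = a[i]·b[j]·w[k]. Pick indices with nonzero a[0]·b[0] = (-2)·(-2) = 4. Only the fibre through (0,0,·) is needed: R[0,0,:] = T[0,0,:] − Σₗ aₗ[0]bₗ[0]cₗ = [6, 0, 8] − (-2)·(0)·[-2, 1, 2] − (1)·(-2)·[1, 2, -2] = [8, 4, 4]. Then w[k] = R[0,0,k] / 4 for each k, giving w = [8, 4, 4] / 4 = [2, 1, 1].

w = [2, 1, 1]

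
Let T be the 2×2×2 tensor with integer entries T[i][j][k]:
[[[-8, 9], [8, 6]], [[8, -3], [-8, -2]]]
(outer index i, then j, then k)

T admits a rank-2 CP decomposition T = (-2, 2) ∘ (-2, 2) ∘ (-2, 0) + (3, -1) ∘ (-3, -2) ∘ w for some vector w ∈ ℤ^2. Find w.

Subtract the known terms from T to get the rank-1 residual R = (3, -1) ∘ (-3, -2) ∘ w, so R[i,j,k] = a[i]·b[j]·w[k]. Pick indices with nonzero a[0]·b[0] = (3)·(-3) = -9. Only the fibre through (0,0,·) is needed: R[0,0,:] = T[0,0,:] − Σₗ aₗ[0]bₗ[0]cₗ = [-8, 9] − (-2)·(-2)·(-2, 0) = [0, 9]. Then w[k] = R[0,0,k] / -9 for each k, giving w = [0, 9] / -9 = (0, -1).

w = (0, -1)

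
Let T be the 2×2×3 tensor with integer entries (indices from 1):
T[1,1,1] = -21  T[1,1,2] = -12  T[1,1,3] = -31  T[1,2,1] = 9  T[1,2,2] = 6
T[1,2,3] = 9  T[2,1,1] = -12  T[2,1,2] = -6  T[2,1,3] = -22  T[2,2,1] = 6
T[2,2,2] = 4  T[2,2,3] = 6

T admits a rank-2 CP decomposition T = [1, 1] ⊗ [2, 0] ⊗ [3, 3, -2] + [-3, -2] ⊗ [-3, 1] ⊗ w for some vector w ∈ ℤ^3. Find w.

w = [-3, -2, -3]

Subtract the known terms from T to get the rank-1 residual R = [-3, -2] ⊗ [-3, 1] ⊗ w, so R[i,j,k] = a[i]·b[j]·w[k]. Pick indices with nonzero a[1]·b[1] = (-3)·(-3) = 9. Only the fibre through (1,1,·) is needed: R[1,1,:] = T[1,1,:] − Σₗ aₗ[1]bₗ[1]cₗ = [-21, -12, -31] − (1)·(2)·[3, 3, -2] = [-27, -18, -27]. Then w[k] = R[1,1,k] / 9 for each k, giving w = [-27, -18, -27] / 9 = [-3, -2, -3].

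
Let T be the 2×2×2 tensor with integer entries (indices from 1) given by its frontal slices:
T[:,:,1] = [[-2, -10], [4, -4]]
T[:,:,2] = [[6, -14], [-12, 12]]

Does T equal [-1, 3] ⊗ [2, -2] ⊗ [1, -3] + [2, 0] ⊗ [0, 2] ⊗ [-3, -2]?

No

Reconstruct entry (2,1,1) from the claimed factors: Σₗ aₗ[2]bₗ[1]cₗ[1] = (3)·(2)·(1) + (0)·(0)·(-3) = 6, but T[2,1,1] = 4. The claim is false.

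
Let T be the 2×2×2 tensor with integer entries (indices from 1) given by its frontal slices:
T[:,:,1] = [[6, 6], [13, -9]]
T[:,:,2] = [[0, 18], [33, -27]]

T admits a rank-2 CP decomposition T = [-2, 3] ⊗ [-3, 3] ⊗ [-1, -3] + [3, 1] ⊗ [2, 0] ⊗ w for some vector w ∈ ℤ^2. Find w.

w = [2, 3]

Subtract the known terms from T to get the rank-1 residual R = [3, 1] ⊗ [2, 0] ⊗ w, so R[i,j,k] = a[i]·b[j]·w[k]. Pick indices with nonzero a[1]·b[1] = (3)·(2) = 6. Only the fibre through (1,1,·) is needed: R[1,1,:] = T[1,1,:] − Σₗ aₗ[1]bₗ[1]cₗ = [6, 0] − (-2)·(-3)·[-1, -3] = [12, 18]. Then w[k] = R[1,1,k] / 6 for each k, giving w = [12, 18] / 6 = [2, 3].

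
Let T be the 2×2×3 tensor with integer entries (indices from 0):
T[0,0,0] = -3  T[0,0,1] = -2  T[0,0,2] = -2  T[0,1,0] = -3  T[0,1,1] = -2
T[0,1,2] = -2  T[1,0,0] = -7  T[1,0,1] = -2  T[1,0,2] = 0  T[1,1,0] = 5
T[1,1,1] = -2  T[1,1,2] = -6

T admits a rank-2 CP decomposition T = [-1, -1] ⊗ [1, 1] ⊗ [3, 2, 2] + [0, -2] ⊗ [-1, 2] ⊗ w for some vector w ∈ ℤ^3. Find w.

Subtract the known terms from T to get the rank-1 residual R = [0, -2] ⊗ [-1, 2] ⊗ w, so R[i,j,k] = a[i]·b[j]·w[k]. Pick indices with nonzero a[1]·b[0] = (-2)·(-1) = 2. Only the fibre through (1,0,·) is needed: R[1,0,:] = T[1,0,:] − Σₗ aₗ[1]bₗ[0]cₗ = [-7, -2, 0] − (-1)·(1)·[3, 2, 2] = [-4, 0, 2]. Then w[k] = R[1,0,k] / 2 for each k, giving w = [-4, 0, 2] / 2 = [-2, 0, 1].

w = [-2, 0, 1]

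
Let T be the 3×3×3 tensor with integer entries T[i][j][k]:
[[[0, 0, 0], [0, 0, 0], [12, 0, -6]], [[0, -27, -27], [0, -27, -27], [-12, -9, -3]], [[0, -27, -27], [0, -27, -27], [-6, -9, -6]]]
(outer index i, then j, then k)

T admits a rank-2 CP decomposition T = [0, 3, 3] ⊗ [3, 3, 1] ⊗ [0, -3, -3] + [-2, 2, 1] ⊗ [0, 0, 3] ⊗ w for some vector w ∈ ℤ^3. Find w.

w = [-2, 0, 1]

Subtract the known terms from T to get the rank-1 residual R = [-2, 2, 1] ⊗ [0, 0, 3] ⊗ w, so R[i,j,k] = a[i]·b[j]·w[k]. Pick indices with nonzero a[0]·b[2] = (-2)·(3) = -6. Only the fibre through (0,2,·) is needed: R[0,2,:] = T[0,2,:] − Σₗ aₗ[0]bₗ[2]cₗ = [12, 0, -6] − (0)·(1)·[0, -3, -3] = [12, 0, -6]. Then w[k] = R[0,2,k] / -6 for each k, giving w = [12, 0, -6] / -6 = [-2, 0, 1].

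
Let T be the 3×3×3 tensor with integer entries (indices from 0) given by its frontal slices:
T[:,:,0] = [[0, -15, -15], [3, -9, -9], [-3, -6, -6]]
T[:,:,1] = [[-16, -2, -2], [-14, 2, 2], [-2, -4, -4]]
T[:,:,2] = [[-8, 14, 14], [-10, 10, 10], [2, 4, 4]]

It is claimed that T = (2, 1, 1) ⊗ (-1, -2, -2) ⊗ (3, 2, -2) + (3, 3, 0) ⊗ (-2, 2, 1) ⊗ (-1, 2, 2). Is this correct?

Reconstruct entry (0,1,0) from the claimed factors: Σₗ aₗ[0]bₗ[1]cₗ[0] = (2)·(-2)·(3) + (3)·(2)·(-1) = -18, but T[0,1,0] = -15. The claim is false.

No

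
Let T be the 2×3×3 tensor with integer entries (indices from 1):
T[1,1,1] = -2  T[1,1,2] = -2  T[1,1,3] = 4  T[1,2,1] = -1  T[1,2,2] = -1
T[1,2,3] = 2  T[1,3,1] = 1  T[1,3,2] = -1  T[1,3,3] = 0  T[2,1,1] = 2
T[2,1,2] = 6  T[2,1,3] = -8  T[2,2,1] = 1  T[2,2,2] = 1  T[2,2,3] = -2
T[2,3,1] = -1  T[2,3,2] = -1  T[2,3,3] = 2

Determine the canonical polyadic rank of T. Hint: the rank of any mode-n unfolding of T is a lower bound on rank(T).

3

Lower bound: the mode-2 unfolding of T (rows indexed by j, columns by (i,k) = (1,1), (1,2), (1,3), (2,1), (2,2), (2,3)) is [[-2, -2, 4, 2, 6, -8], [-1, -1, 2, 1, 1, -2], [1, -1, 0, -1, -1, 2]].
There the 3×3 minor on rows j ∈ {1, 2, 3}, columns (i,k) ∈ {(1,1), (1,2), (2,2)} is det [[-2, -2, 6], [-1, -1, 1], [1, -1, -1]] = 8 ≠ 0, so this unfolding has rank ≥ 3; CP rank is at least every unfolding rank, so rank(T) ≥ 3. (This is only a lower bound: in general the CP rank may exceed every unfolding rank, so we still need to exhibit 3 rank-1 terms summing to T.)
Upper bound: T is a sum of 3 rank-1 terms, T = [0, 1] ∘ [1, 0, 0] ∘ [0, 4, -4] + [1, -1] ∘ [2, 1, -1] ∘ [-1, -1, 2] + [1, 0] ∘ [0, 0, 1] ∘ [0, -2, 2] (one valid choice — decompositions are not unique — normalised so each a, b is primitive with positive first nonzero entry; check it by expanding all entries), so rank(T) ≤ 3.
These bounds meet, so rank(T) = 3.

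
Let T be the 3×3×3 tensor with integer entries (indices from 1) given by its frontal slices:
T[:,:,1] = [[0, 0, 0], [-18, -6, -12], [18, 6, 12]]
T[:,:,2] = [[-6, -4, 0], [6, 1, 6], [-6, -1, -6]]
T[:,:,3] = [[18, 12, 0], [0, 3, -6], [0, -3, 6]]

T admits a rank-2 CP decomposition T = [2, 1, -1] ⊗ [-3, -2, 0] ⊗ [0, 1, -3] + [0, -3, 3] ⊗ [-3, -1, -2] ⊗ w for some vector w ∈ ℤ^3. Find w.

w = [-2, 1, -1]

Subtract the known terms from T to get the rank-1 residual R = [0, -3, 3] ⊗ [-3, -1, -2] ⊗ w, so R[i,j,k] = a[i]·b[j]·w[k]. Pick indices with nonzero a[2]·b[1] = (-3)·(-3) = 9. Only the fibre through (2,1,·) is needed: R[2,1,:] = T[2,1,:] − Σₗ aₗ[2]bₗ[1]cₗ = [-18, 6, 0] − (1)·(-3)·[0, 1, -3] = [-18, 9, -9]. Then w[k] = R[2,1,k] / 9 for each k, giving w = [-18, 9, -9] / 9 = [-2, 1, -1].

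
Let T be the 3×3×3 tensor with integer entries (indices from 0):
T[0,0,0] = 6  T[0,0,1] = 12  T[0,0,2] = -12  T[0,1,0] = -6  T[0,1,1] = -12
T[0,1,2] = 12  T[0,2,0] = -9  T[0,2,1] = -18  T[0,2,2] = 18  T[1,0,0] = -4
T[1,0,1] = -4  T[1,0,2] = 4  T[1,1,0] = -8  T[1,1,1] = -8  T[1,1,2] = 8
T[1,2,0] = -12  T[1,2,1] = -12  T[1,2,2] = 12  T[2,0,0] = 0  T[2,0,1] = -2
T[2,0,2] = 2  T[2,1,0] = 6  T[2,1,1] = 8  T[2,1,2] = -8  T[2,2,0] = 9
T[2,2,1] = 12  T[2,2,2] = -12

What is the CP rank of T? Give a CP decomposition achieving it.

rank(T) = 2

Lower bound: the mode-2 unfolding of T (rows indexed by j, columns by (i,k) = (0,0), (0,1), (0,2), (1,0), (1,1), (1,2), (2,0), (2,1), (2,2)) is [[6, 12, -12, -4, -4, 4, 0, -2, 2], [-6, -12, 12, -8, -8, 8, 6, 8, -8], [-9, -18, 18, -12, -12, 12, 9, 12, -12]].
There the 2×2 minor on rows j ∈ {0, 1}, columns (i,k) ∈ {(0,0), (1,0)} is det [[6, -4], [-6, -8]] = -72 ≠ 0, so this unfolding has rank ≥ 2; CP rank is at least every unfolding rank, so rank(T) ≥ 2. (This is only a lower bound: in general the CP rank may exceed every unfolding rank, so we still need to exhibit 2 rank-1 terms summing to T.)
Upper bound — finding two terms. Write S_k = T[:,:,k] for the frontal slices: S₀ = [[6, -6, -9], [-4, -8, -12], [0, 6, 9]], S₁ = [[12, -12, -18], [-4, -8, -12], [-2, 8, 12]], S₂ = [[-12, 12, 18], [4, 8, 12], [2, -8, -12]].
If T = a₁ ⊗ b₁ ⊗ c₁ + a₂ ⊗ b₂ ⊗ c₂ then each S_k = c₁[k]·a₁b₁ᵀ + c₂[k]·a₂b₂ᵀ. S₀ and S₁ are linearly independent, so a₁b₁ᵀ and a₂b₂ᵀ must span the same plane of matrices: they are the rank-1 matrices of the form x·S₀ + y·S₁.
The 2×2 minor of x·S₀ + y·S₁ on rows {0,1}, columns {0,1} is −72·x² − 216·xy − 144·y² = (-72)·(x + 2·y)(x + y), vanishing at (x:y) = (2:-1) and (1:-1).
M₁ = 2·S₀ − S₁ = [[0, 0, 0], [-4, -8, -12], [2, 4, 6]] = (-2)·[0, 2, -1][1, 2, 3]ᵀ and M₂ = S₀ − S₁ = [[-6, 6, 9], [0, 0, 0], [2, -2, -3]] = −[3, 0, -1][2, -2, -3]ᵀ, so take a₁ = [0, 2, -1], b₁ = [1, 2, 3], a₂ = [3, 0, -1], b₂ = [2, -2, -3].
Each slice is an integer combination of E₁ = a₁b₁ᵀ and E₂ = a₂b₂ᵀ: S₀ = −2·E₁ + E₂, S₁ = −2·E₁ + 2·E₂, S₂ = 2·E₁ − 2·E₂; reading off coefficients, c₁ = [-2, -2, 2] and c₂ = [1, 2, -2].
Hence T = [0, 2, -1] ⊗ [1, 2, 3] ⊗ [-2, -2, 2] + [3, 0, -1] ⊗ [2, -2, -3] ⊗ [1, 2, -2], so rank(T) ≤ 2.
These bounds meet, so rank(T) = 2.
Check entry T[0,0,0] = 6: (0)·(1)·(-2) + (3)·(2)·(1) = 6.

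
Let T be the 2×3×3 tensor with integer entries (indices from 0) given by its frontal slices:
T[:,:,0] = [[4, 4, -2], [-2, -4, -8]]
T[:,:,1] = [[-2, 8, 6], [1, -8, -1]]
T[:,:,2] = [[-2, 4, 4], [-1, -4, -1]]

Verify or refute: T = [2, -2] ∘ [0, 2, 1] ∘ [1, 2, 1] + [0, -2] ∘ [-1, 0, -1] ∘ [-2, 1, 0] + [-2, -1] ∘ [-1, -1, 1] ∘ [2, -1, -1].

Reconstruct entry (0,1,0) from the claimed factors: Σₗ aₗ[0]bₗ[1]cₗ[0] = (2)·(2)·(1) + (0)·(0)·(-2) + (-2)·(-1)·(2) = 8, but T[0,1,0] = 4. The claim is false.

No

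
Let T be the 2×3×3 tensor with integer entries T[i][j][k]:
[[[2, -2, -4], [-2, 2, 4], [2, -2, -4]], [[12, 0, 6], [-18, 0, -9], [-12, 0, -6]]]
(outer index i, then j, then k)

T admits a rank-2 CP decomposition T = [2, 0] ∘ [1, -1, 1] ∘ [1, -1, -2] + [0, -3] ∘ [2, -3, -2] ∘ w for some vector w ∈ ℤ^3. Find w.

w = [-2, 0, -1]

Subtract the known terms from T to get the rank-1 residual R = [0, -3] ∘ [2, -3, -2] ∘ w, so R[i,j,k] = a[i]·b[j]·w[k]. Pick indices with nonzero a[1]·b[0] = (-3)·(2) = -6. Only the fibre through (1,0,·) is needed: R[1,0,:] = T[1,0,:] − Σₗ aₗ[1]bₗ[0]cₗ = [12, 0, 6] − (0)·(1)·[1, -1, -2] = [12, 0, 6]. Then w[k] = R[1,0,k] / -6 for each k, giving w = [12, 0, 6] / -6 = [-2, 0, -1].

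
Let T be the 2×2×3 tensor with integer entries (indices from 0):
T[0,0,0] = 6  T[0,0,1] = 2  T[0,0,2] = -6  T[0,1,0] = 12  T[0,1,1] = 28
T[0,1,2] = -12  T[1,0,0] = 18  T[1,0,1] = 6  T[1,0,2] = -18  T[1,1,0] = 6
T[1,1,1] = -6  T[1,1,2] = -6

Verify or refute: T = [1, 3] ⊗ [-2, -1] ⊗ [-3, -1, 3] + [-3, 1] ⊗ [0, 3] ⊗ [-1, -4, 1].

No

Reconstruct entry (0,1,1) from the claimed factors: Σₗ aₗ[0]bₗ[1]cₗ[1] = (1)·(-1)·(-1) + (-3)·(3)·(-4) = 37, but T[0,1,1] = 28. The claim is false.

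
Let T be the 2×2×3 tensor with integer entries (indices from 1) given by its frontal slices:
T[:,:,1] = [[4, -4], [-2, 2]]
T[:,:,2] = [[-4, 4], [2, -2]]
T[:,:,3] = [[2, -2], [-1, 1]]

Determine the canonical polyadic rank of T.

Lower bound: T ≠ 0 (e.g. T[1,1,1] = 4), so rank(T) ≥ 1.
Upper bound: if T = a ∘ b ∘ c then every fibre of T is a multiple of the corresponding factor, so read the factors off the fibres through the nonzero entry T[1,1,1] = 4.
The mode-1 fibre T[:,1,1] = [4, -2] gives a = [2, -1] (primitive direction); the mode-2 fibre T[1,:,1] = [4, -4] gives b = [1, -1]; then c[k] = T[1,1,k] / (a[1]·b[1]) = [4, -4, 2] / 2 = [2, -2, 1].
Expanding [2, -1] ∘ [1, -1] ∘ [2, -2, 1] reproduces all 12 entries of T, so T = [2, -1] ∘ [1, -1] ∘ [2, -2, 1] and rank(T) ≤ 1.
These bounds meet, so rank(T) = 1.
Check entry T[1,2,1] = -4: (2)·(-1)·(2) = -4.

1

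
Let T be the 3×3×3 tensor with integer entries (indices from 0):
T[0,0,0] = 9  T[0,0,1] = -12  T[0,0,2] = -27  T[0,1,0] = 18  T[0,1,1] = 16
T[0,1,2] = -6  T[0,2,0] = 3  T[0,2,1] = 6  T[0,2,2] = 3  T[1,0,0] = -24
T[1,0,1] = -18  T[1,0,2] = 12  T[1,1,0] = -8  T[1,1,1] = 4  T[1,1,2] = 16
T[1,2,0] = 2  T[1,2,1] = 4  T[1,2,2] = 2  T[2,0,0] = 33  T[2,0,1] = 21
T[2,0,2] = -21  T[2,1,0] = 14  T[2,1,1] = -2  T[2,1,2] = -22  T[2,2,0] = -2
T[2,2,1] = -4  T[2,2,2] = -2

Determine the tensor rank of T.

Lower bound: in the mode-3 unfolding of T (rows indexed by k, columns by (i,j)) the 2×2 minor on rows k ∈ {0, 1}, columns (i,j) ∈ {(0,0), (0,1)} is det [[9, 18], [-12, 16]] = 360 ≠ 0, so that unfolding has rank ≥ 2 and hence rank(T) ≥ 2 (CP rank is at least every unfolding rank, though it can be larger).
Upper bound: with S_k = T[:,:,k], the two rank-1 terms a₁b₁ᵀ, a₂b₂ᵀ are the rank-1 members of the pencil x·S₀ + y·S₁.
The 2×2 minor of x·S₀ + y·S₁ on rows {0,1}, columns {0,1} is 360·x² + 840·xy + 240·y² = 120·(x + 2·y)(3·x + y), vanishing at (x:y) = (2:-1) and (1:-3).
M₁ = 2·S₀ − S₁ = [[30, 20, 0], [-30, -20, 0], [45, 30, 0]] = 5·[2, -2, 3][3, 2, 0]ᵀ and M₂ = S₀ − 3·S₁ = [[45, -30, -15], [30, -20, -10], [-30, 20, 10]] = 5·[3, 2, -2][3, -2, -1]ᵀ, so take a₁ = [2, -2, 3], b₁ = [3, 2, 0], a₂ = [3, 2, -2], b₂ = [3, -2, -1].
Each slice is an integer combination of E₁ = a₁b₁ᵀ and E₂ = a₂b₂ᵀ: S₀ = 3·E₁ − E₂, S₁ = E₁ − 2·E₂, S₂ = −3·E₁ − E₂; reading off coefficients, c₁ = [3, 1, -3] and c₂ = [-1, -2, -1].
Hence T = [2, -2, 3] ⊗ [3, 2, 0] ⊗ [3, 1, -3] + [3, 2, -2] ⊗ [3, -2, -1] ⊗ [-1, -2, -1], so rank(T) ≤ 2.
These bounds meet, so rank(T) = 2.

2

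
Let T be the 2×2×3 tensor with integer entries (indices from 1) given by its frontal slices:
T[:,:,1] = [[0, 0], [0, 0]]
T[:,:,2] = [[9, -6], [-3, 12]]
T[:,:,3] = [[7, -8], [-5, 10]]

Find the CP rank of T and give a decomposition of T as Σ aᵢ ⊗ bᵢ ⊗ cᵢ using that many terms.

rank(T) = 2

Lower bound: in the mode-2 unfolding of T (rows indexed by j, columns by (i,k)) the 2×2 minor on rows j ∈ {1, 2}, columns (i,k) ∈ {(1,2), (1,3)} is det [[9, 7], [-6, -8]] = -30 ≠ 0, so that unfolding has rank ≥ 2 and hence rank(T) ≥ 2 (CP rank is at least every unfolding rank, though it can be larger).
Upper bound: with S_k = T[:,:,k], the two rank-1 terms a₁b₁ᵀ, a₂b₂ᵀ are the rank-1 members of the pencil x·S₂ + y·S₃.
det(x·S₂ + y·S₃) is 90·x² + 120·xy + 30·y² = 30·(x + y)(3·x + y), vanishing at (x:y) = (1:-1) and (1:-3).
M₁ = S₂ − S₃ = [[2, 2], [2, 2]] = 2·[1, 1][1, 1]ᵀ and M₂ = S₂ − 3·S₃ = [[-12, 18], [12, -18]] = (-6)·[1, -1][2, -3]ᵀ, so take a₁ = [1, 1], b₁ = [1, 1], a₂ = [1, -1], b₂ = [2, -3].
Each slice is an integer combination of E₁ = a₁b₁ᵀ and E₂ = a₂b₂ᵀ: S₁ = 0, S₂ = 3·E₁ + 3·E₂, S₃ = E₁ + 3·E₂; reading off coefficients, c₁ = [0, 3, 1] and c₂ = [0, 3, 3].
Hence T = [1, 1] ⊗ [1, 1] ⊗ [0, 3, 1] + [1, -1] ⊗ [2, -3] ⊗ [0, 3, 3], so rank(T) ≤ 2.
These bounds meet, so rank(T) = 2.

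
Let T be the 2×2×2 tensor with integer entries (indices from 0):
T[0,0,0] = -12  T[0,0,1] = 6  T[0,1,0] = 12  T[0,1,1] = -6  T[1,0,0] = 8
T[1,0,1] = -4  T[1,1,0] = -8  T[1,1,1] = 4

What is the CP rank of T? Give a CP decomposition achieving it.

rank(T) = 1

Lower bound: T ≠ 0 (e.g. T[0,0,0] = -12), so rank(T) ≥ 1.
Upper bound: if T = a ⊗ b ⊗ c then every fibre of T is a multiple of the corresponding factor, so read the factors off the fibres through the nonzero entry T[0,0,0] = -12.
The mode-1 fibre T[:,0,0] = [-12, 8] gives a = [3, -2] (primitive direction); the mode-2 fibre T[0,:,0] = [-12, 12] gives b = [1, -1]; then c[k] = T[0,0,k] / (a[0]·b[0]) = [-12, 6] / 3 = [-4, 2].
Expanding [3, -2] ⊗ [1, -1] ⊗ [-4, 2] reproduces all 8 entries of T, so T = [3, -2] ⊗ [1, -1] ⊗ [-4, 2] and rank(T) ≤ 1.
These bounds meet, so rank(T) = 1.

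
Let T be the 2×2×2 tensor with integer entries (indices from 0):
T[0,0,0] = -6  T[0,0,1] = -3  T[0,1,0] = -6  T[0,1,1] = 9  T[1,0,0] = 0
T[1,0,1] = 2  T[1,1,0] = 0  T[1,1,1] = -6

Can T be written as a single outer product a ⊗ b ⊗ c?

The mode-1 unfolding of T (rows indexed by i, columns by (j,k) = (0,0), (0,1), (1,0), (1,1)) is [[-6, -3, -6, 9], [0, 2, 0, -6]].
There the 2×2 minor on rows i ∈ {0, 1}, columns (j,k) ∈ {(0,0), (0,1)} is det [[-6, -3], [0, 2]] = -12 ≠ 0, so this unfolding has rank ≥ 2; CP rank is at least every unfolding rank, so rank(T) ≥ 2.
In particular rank(T) ≥ 2 > 1, so T is not rank-1.

No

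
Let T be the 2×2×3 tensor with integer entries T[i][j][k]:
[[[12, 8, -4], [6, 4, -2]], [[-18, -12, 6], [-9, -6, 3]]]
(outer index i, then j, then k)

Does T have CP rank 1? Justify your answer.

If T = a ⊗ b ⊗ c then every fibre of T is a multiple of the corresponding factor, so read the factors off the fibres through the nonzero entry T[0,0,0] = 12.
The mode-1 fibre T[:,0,0] = [12, -18] gives a = (2, -3) (primitive direction); the mode-2 fibre T[0,:,0] = [12, 6] gives b = (2, 1); then c[k] = T[0,0,k] / (a[0]·b[0]) = [12, 8, -4] / 4 = (3, 2, -1).
Expanding (2, -3) ⊗ (2, 1) ⊗ (3, 2, -1) reproduces all 12 entries of T, so T = (2, -3) ⊗ (2, 1) ⊗ (3, 2, -1) and rank(T) ≤ 1.
Equivalently every frontal slice T[:,:,k] is c[k] times the rank-1 matrix (2, -3) ⊗ (2, 1). So T has rank 1 (it is nonzero).

Yes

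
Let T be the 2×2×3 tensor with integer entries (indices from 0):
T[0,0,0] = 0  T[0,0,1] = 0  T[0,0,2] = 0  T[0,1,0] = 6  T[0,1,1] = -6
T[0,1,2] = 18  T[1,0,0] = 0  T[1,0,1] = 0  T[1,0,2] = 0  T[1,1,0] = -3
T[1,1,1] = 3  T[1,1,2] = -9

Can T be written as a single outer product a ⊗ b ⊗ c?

If T = a ⊗ b ⊗ c then every fibre of T is a multiple of the corresponding factor, so read the factors off the fibres through the nonzero entry T[0,1,0] = 6.
The mode-1 fibre T[:,1,0] = [6, -3] gives a = [2, -1] (primitive direction); the mode-2 fibre T[0,:,0] = [0, 6] gives b = [0, 1]; then c[k] = T[0,1,k] / (a[0]·b[1]) = [6, -6, 18] / 2 = [3, -3, 9].
Expanding [2, -1] ⊗ [0, 1] ⊗ [3, -3, 9] reproduces all 12 entries of T, so T = [2, -1] ⊗ [0, 1] ⊗ [3, -3, 9] and rank(T) ≤ 1.
Equivalently every frontal slice T[:,:,k] is c[k] times the rank-1 matrix [2, -1] ⊗ [0, 1]. So T has rank 1 (it is nonzero).

Yes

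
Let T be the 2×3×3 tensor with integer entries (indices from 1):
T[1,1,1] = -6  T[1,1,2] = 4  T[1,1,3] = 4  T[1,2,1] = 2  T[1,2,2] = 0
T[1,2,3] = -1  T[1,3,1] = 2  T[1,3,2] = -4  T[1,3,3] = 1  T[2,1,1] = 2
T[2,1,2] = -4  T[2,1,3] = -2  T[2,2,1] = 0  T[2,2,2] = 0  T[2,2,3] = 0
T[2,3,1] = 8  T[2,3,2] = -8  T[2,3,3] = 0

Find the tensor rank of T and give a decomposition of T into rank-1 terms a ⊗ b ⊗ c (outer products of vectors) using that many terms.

rank(T) = 3

Lower bound: in the mode-2 unfolding of T (rows indexed by j, columns by (i,k)) the 3×3 minor on rows j ∈ {1, 2, 3}, columns (i,k) ∈ {(1,1), (1,2), (1,3)} is det [[-6, 4, 4], [2, 0, -1], [2, -4, 1]] = -24 ≠ 0, so that unfolding has rank ≥ 3 and hence rank(T) ≥ 3 (CP rank is at least every unfolding rank, though it can be larger).
Upper bound: T is a sum of 3 rank-1 terms, T = (1, -1) ⊗ (1, 0, 0) ⊗ (-2, 4, 2) + (1, 0) ⊗ (2, -1, 1) ⊗ (-2, 0, 1) + (1, 2) ⊗ (0, 0, 1) ⊗ (4, -4, 0) (one valid choice — decompositions are not unique — normalised so each a, b is primitive with positive first nonzero entry; check it by expanding all entries), so rank(T) ≤ 3.
These bounds meet, so rank(T) = 3.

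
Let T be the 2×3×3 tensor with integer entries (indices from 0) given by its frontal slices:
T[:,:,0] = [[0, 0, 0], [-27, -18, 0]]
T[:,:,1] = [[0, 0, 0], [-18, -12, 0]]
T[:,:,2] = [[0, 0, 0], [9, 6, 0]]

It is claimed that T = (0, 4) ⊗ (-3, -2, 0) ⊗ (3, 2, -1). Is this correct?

No

Reconstruct entry (1,0,0) from the claimed factors: Σₗ aₗ[1]bₗ[0]cₗ[0] = (4)·(-3)·(3) = -36, but T[1,0,0] = -27. The claim is false.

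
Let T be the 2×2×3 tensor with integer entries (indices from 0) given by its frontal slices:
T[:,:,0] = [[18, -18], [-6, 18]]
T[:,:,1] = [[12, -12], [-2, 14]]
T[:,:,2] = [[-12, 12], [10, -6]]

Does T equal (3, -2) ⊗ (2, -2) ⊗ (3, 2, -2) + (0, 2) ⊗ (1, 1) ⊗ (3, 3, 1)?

Reconstruct entrywise from the claimed factors. For example, T[1,0,2] = 10 and Σₗ aₗ[1]bₗ[0]cₗ[2] = (-2)·(2)·(-2) + (2)·(1)·(1) = 10; checking all 12 entries, every one matches. The claim holds.

Yes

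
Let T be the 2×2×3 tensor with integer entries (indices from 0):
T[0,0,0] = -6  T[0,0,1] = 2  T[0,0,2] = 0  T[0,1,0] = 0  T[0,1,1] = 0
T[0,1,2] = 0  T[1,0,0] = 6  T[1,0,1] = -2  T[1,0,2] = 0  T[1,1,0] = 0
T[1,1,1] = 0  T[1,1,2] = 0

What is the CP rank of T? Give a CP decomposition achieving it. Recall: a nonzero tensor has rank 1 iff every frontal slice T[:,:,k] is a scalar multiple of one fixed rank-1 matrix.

Lower bound: T ≠ 0 (e.g. T[0,0,0] = -6), so rank(T) ≥ 1.
Upper bound: if T = a ⊗ b ⊗ c then every fibre of T is a multiple of the corresponding factor, so read the factors off the fibres through the nonzero entry T[0,0,0] = -6.
The mode-1 fibre T[:,0,0] = [-6, 6] gives a = [1, -1] (primitive direction); the mode-2 fibre T[0,:,0] = [-6, 0] gives b = [1, 0]; then c[k] = T[0,0,k] / (a[0]·b[0]) = [-6, 2, 0] / 1 = [-6, 2, 0].
Expanding [1, -1] ⊗ [1, 0] ⊗ [-6, 2, 0] reproduces all 12 entries of T, so T = [1, -1] ⊗ [1, 0] ⊗ [-6, 2, 0] and rank(T) ≤ 1.
These bounds meet, so rank(T) = 1.

rank(T) = 1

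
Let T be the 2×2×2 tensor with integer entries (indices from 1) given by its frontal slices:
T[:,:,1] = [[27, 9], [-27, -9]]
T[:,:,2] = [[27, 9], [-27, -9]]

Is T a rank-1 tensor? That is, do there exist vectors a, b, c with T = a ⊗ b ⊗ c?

Yes

If T = a ⊗ b ⊗ c then every fibre of T is a multiple of the corresponding factor, so read the factors off the fibres through the nonzero entry T[1,1,1] = 27.
The mode-1 fibre T[:,1,1] = [27, -27] gives a = [1, -1] (primitive direction); the mode-2 fibre T[1,:,1] = [27, 9] gives b = [3, 1]; then c[k] = T[1,1,k] / (a[1]·b[1]) = [27, 27] / 3 = [9, 9].
Expanding [1, -1] ⊗ [3, 1] ⊗ [9, 9] reproduces all 8 entries of T, so T = [1, -1] ⊗ [3, 1] ⊗ [9, 9] and rank(T) ≤ 1.
Equivalently every frontal slice T[:,:,k] is c[k] times the rank-1 matrix [1, -1] ⊗ [3, 1]. So T has rank 1 (it is nonzero).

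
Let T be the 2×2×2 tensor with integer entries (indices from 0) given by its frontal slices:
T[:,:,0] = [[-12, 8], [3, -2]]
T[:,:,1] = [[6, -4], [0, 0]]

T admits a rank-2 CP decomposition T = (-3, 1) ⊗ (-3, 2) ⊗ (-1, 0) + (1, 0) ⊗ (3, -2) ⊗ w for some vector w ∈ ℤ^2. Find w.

w = (-1, 2)

Subtract the known terms from T to get the rank-1 residual R = (1, 0) ⊗ (3, -2) ⊗ w, so R[i,j,k] = a[i]·b[j]·w[k]. Pick indices with nonzero a[0]·b[0] = (1)·(3) = 3. Only the fibre through (0,0,·) is needed: R[0,0,:] = T[0,0,:] − Σₗ aₗ[0]bₗ[0]cₗ = [-12, 6] − (-3)·(-3)·(-1, 0) = [-3, 6]. Then w[k] = R[0,0,k] / 3 for each k, giving w = [-3, 6] / 3 = (-1, 2).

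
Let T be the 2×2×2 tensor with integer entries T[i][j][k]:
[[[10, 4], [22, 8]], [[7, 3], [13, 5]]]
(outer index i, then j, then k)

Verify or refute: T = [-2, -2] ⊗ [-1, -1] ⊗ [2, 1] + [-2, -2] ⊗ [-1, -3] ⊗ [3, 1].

No

Reconstruct entry (1,0,0) from the claimed factors: Σₗ aₗ[1]bₗ[0]cₗ[0] = (-2)·(-1)·(2) + (-2)·(-1)·(3) = 10, but T[1,0,0] = 7. The claim is false.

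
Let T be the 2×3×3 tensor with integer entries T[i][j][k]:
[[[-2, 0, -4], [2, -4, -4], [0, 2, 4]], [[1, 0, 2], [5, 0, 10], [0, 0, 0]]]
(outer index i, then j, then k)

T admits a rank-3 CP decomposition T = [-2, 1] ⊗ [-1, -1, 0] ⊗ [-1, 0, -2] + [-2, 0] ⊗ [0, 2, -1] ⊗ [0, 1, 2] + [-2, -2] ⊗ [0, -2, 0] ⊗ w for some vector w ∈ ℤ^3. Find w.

w = [1, 0, 2]

Subtract the known terms from T to get the rank-1 residual R = [-2, -2] ⊗ [0, -2, 0] ⊗ w, so R[i,j,k] = a[i]·b[j]·w[k]. Pick indices with nonzero a[0]·b[1] = (-2)·(-2) = 4. Only the fibre through (0,1,·) is needed: R[0,1,:] = T[0,1,:] − Σₗ aₗ[0]bₗ[1]cₗ = [2, -4, -4] − (-2)·(-1)·[-1, 0, -2] − (-2)·(2)·[0, 1, 2] = [4, 0, 8]. Then w[k] = R[0,1,k] / 4 for each k, giving w = [4, 0, 8] / 4 = [1, 0, 2].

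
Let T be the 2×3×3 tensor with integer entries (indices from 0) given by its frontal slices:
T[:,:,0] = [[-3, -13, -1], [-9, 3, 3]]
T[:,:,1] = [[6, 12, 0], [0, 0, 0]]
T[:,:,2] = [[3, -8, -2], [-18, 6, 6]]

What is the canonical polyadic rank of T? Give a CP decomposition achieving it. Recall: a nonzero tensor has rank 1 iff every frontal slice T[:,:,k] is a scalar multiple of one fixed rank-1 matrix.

rank(T) = 2

Lower bound: the mode-2 unfolding of T (rows indexed by j, columns by (i,k) = (0,0), (0,1), (0,2), (1,0), (1,1), (1,2)) is [[-3, 6, 3, -9, 0, -18], [-13, 12, -8, 3, 0, 6], [-1, 0, -2, 3, 0, 6]].
There the 2×2 minor on rows j ∈ {0, 1}, columns (i,k) ∈ {(0,0), (0,1)} is det [[-3, 6], [-13, 12]] = 42 ≠ 0, so this unfolding has rank ≥ 2; CP rank is at least every unfolding rank, so rank(T) ≥ 2. (This is only a lower bound: in general the CP rank may exceed every unfolding rank, so we still need to exhibit 2 rank-1 terms summing to T.)
Upper bound — finding two terms. Write S_k = T[:,:,k] for the frontal slices: S₀ = [[-3, -13, -1], [-9, 3, 3]], S₁ = [[6, 12, 0], [0, 0, 0]], S₂ = [[3, -8, -2], [-18, 6, 6]].
If T = a₁ ⊗ b₁ ⊗ c₁ + a₂ ⊗ b₂ ⊗ c₂ then each S_k = c₁[k]·a₁b₁ᵀ + c₂[k]·a₂b₂ᵀ. S₀ and S₁ are linearly independent, so a₁b₁ᵀ and a₂b₂ᵀ must span the same plane of matrices: they are the rank-1 matrices of the form x·S₀ + y·S₁.
The 2×2 minor of x·S₀ + y·S₁ on rows {0,1}, columns {0,1} is −126·x² + 126·xy = (-126)·(x − y)(x), vanishing at (x:y) = (1:1) and (0:1).
M₁ = S₀ + S₁ = [[3, -1, -1], [-9, 3, 3]] = [1, -3][3, -1, -1]ᵀ and M₂ = S₁ = [[6, 12, 0], [0, 0, 0]] = 6·[1, 0][1, 2, 0]ᵀ, so take a₁ = [1, -3], b₁ = [3, -1, -1], a₂ = [1, 0], b₂ = [1, 2, 0].
Each slice is an integer combination of E₁ = a₁b₁ᵀ and E₂ = a₂b₂ᵀ: S₀ = E₁ − 6·E₂, S₁ = 6·E₂, S₂ = 2·E₁ − 3·E₂; reading off coefficients, c₁ = [1, 0, 2] and c₂ = [-6, 6, -3].
Hence T = [1, -3] ⊗ [3, -1, -1] ⊗ [1, 0, 2] + [1, 0] ⊗ [1, 2, 0] ⊗ [-6, 6, -3], so rank(T) ≤ 2.
These bounds meet, so rank(T) = 2.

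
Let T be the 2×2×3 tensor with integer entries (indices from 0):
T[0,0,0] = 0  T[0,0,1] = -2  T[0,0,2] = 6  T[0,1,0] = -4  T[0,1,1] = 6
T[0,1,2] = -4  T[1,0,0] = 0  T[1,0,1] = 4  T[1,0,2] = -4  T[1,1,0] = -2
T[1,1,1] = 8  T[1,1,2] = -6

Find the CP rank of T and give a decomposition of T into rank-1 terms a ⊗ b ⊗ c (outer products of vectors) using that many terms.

Lower bound: in the mode-3 unfolding of T (rows indexed by k, columns by (i,j)) the 3×3 minor on rows k ∈ {0, 1, 2}, columns (i,j) ∈ {(0,0), (0,1), (1,0)} is det [[0, -4, 0], [-2, 6, 4], [6, -4, -4]] = -64 ≠ 0, so that unfolding has rank ≥ 3 and hence rank(T) ≥ 3 (CP rank is at least every unfolding rank, though it can be larger).
Upper bound: T is a sum of 3 rank-1 terms, T = [1, -2] ⊗ [1, 1] ⊗ [0, -2, 2] + [1, 0] ⊗ [2, -1] ⊗ [0, 0, 2] + [2, 1] ⊗ [0, 1] ⊗ [-2, 4, -2] (one valid choice — decompositions are not unique — normalised so each a, b is primitive with positive first nonzero entry; check it by expanding all entries), so rank(T) ≤ 3.
These bounds meet, so rank(T) = 3.

rank(T) = 3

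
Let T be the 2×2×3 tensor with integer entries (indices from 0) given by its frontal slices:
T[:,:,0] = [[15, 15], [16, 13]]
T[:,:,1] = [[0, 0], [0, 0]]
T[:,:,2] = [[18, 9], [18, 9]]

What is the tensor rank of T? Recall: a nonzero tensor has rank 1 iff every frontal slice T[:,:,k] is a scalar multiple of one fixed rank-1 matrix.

Lower bound: the mode-3 unfolding of T (rows indexed by k, columns by (i,j) = (0,0), (0,1), (1,0), (1,1)) is [[15, 15, 16, 13], [0, 0, 0, 0], [18, 9, 18, 9]].
There the 2×2 minor on rows k ∈ {0, 2}, columns (i,j) ∈ {(0,0), (0,1)} is det [[15, 15], [18, 9]] = -135 ≠ 0, so this unfolding has rank ≥ 2; CP rank is at least every unfolding rank, so rank(T) ≥ 2. (Flattening ranks never certify an upper bound on CP rank; for that we must actually write T with 2 rank-1 terms.)
Upper bound — finding two terms. Write S_k = T[:,:,k] for the frontal slices: S₀ = [[15, 15], [16, 13]], S₁ = [[0, 0], [0, 0]], S₂ = [[18, 9], [18, 9]].
If T = a₁ ⊗ b₁ ⊗ c₁ + a₂ ⊗ b₂ ⊗ c₂ then each S_k = c₁[k]·a₁b₁ᵀ + c₂[k]·a₂b₂ᵀ. S₀ and S₂ are linearly independent, so a₁b₁ᵀ and a₂b₂ᵀ must span the same plane of matrices: they are the rank-1 matrices of the form x·S₀ + y·S₂.
det(x·S₀ + y·S₂) is −45·x² − 45·xy = (-45)·(x + y)(x), vanishing at (x:y) = (1:-1) and (0:1).
M₁ = S₀ − S₂ = [[-3, 6], [-2, 4]] = −(3, 2)(1, -2)ᵀ and M₂ = S₂ = [[18, 9], [18, 9]] = 9·(1, 1)(2, 1)ᵀ, so take a₁ = (3, 2), b₁ = (1, -2), a₂ = (1, 1), b₂ = (2, 1).
Each slice is an integer combination of E₁ = a₁b₁ᵀ and E₂ = a₂b₂ᵀ: S₀ = −E₁ + 9·E₂, S₁ = 0, S₂ = 9·E₂; reading off coefficients, c₁ = (-1, 0, 0) and c₂ = (9, 0, 9).
Hence T = (3, 2) ⊗ (1, -2) ⊗ (-1, 0, 0) + (1, 1) ⊗ (2, 1) ⊗ (9, 0, 9), so rank(T) ≤ 2.
These bounds meet, so rank(T) = 2.

2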